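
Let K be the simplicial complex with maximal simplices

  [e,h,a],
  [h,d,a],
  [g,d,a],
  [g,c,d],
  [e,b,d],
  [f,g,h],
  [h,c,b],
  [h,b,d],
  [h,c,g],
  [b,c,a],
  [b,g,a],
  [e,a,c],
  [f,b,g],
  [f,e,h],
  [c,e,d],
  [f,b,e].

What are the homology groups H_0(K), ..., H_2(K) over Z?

K has 8 vertices, 24 edges, 16 triangles.
rank ∂_0 = 0, rank ∂_1 = 7 ⇒ b_0 = 8 − 0 − 7 = 1; all invariant factors of ∂_1 are 1 so no torsion. So H_0 ≅ Z.
rank ∂_1 = 7, rank ∂_2 = 15 ⇒ b_1 = 24 − 7 − 15 = 2; all invariant factors of ∂_2 are 1 so no torsion. So H_1 ≅ Z^2.
rank ∂_2 = 15, rank ∂_3 = 0 ⇒ b_2 = 16 − 15 − 0 = 1. So H_2 ≅ Z.

H_0 = Z,  H_1 = Z^2,  H_2 = Z.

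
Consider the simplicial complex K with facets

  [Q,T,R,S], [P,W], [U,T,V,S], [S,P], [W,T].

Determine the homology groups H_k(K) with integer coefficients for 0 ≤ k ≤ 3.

H_0 ≅ Z,  H_1 ≅ Z,  H_2 = 0,  H_3 = 0.

K has 8 vertices, 14 edges, 8 triangles, 2 3-simplices.
rank ∂_0 = 0, rank ∂_1 = 7 ⇒ b_0 = 8 − 0 − 7 = 1; all invariant factors of ∂_1 are 1 so no torsion. So H_0 ≅ Z.
rank ∂_1 = 7, rank ∂_2 = 6 ⇒ b_1 = 14 − 7 − 6 = 1; all invariant factors of ∂_2 are 1 so no torsion. So H_1 ≅ Z.
rank ∂_2 = 6, rank ∂_3 = 2 ⇒ b_2 = 8 − 6 − 2 = 0; all invariant factors of ∂_3 are 1 so no torsion. So H_2 ≅ 0.
rank ∂_3 = 2, rank ∂_4 = 0 ⇒ b_3 = 2 − 2 − 0 = 0. So H_3 ≅ 0.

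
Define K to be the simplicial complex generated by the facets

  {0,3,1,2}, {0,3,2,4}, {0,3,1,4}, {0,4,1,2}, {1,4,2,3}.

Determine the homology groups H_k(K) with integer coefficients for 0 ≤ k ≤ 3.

Take the total order 0 < 1 < 2 < 3 < 4 on the vertex set. Then K (dimension 3) consists of the simplices:

  0-simplices (5): [0], [1], [2], [3], [4]
  1-simplices (10): [0,1], [0,2], [0,3], [0,4], [1,2], [1,3], [1,4], [2,3], [2,4], [3,4]
  2-simplices (10): [0,1,2], [0,1,3], [0,1,4], [0,2,3], [0,2,4], [0,3,4], [1,2,3], [1,2,4], [1,3,4], [2,3,4]
  3-simplices (5): [0,1,2,3], [0,1,2,4], [0,1,3,4], [0,2,3,4], [1,2,3,4]

Hence C_0 ≅ Z^5, C_1 ≅ Z^10, C_2 ≅ Z^10, C_3 ≅ Z^5.

Boundary ∂_1: C_1 → C_0 is given by ∂[p,q] = [q] − [p].
As a 5×10 matrix over Z this has rank 4, with invariant factors (1,1,1,1).

∂_2: C_2 → C_1 acts by ∂[p,q,r] = [q,r] − [p,r] + [p,q]. For instance
  ∂[2,3,4] = [3,4] − [2,4] + [2,3],
  ∂[1,2,3] = [2,3] − [1,3] + [1,2].
This gives a 10×10 integer matrix of rank 6; reducing to Smith normal form yields diagonal entries (1,1,1,1,1,1).

∂_3: C_3 → C_2 sends each 3-simplex σ to the alternating sum Σ_i (−1)^i (σ with its i-th vertex removed). For instance
  ∂[0,1,2,4] = [1,2,4] − [0,2,4] + [0,1,4] − [0,1,2],
  ∂[0,2,3,4] = [2,3,4] − [0,3,4] + [0,2,4] − [0,2,3].
This gives a 10×5 integer matrix of rank 4; reducing to Smith normal form yields diagonal entries (1,1,1,1).

Now H_k = ker ∂_k / im ∂_{k+1}, so:

  H_0: rank C_0 − rank ∂_1 = 5 − 4 = 1, and the invariant factors of ∂_1 are all 1, so H_0 = Z.
  H_1: rank ker ∂_1 − rank ∂_2 = (10 − 4) − 6 = 0, and the invariant factors of ∂_2 are all 1, so H_1 = 0.
  H_2: rank ker ∂_2 − rank ∂_3 = (10 − 6) − 4 = 0, and the invariant factors of ∂_3 are all 1, so H_2 = 0.
  H_3: rank ker ∂_3 − rank ∂_4 = (5 − 4) − 0 = 1, and there is no ∂_4, so H_3 = Z.

(K is a triangulation of the 3-sphere S^3.)

H_0 = Z,  H_1 = 0,  H_2 = 0,  H_3 = Z.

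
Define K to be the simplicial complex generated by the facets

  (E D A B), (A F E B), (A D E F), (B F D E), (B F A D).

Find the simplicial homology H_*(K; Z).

H_0 = Z,  H_1 = 0,  H_2 = 0,  H_3 = Z.

Fix the vertex order A < B < D < E < F and write every simplex with vertices in increasing order. Then dim K = 3 and the simplices of K are:

  0-simplices (5): A, B, D, E, F
  1-simplices (10): AB, AD, AE, AF, BD, BE, BF, DE, DF, EF
  2-simplices (10): ABD, ABE, ABF, ADE, ADF, AEF, BDE, BDF, BEF, DEF
  3-simplices (5): ABDE, ABDF, ABEF, ADEF, BDEF

giving chain groups C_0 ≅ Z^5, C_1 ≅ Z^10, C_2 ≅ Z^10, C_3 ≅ Z^5.

∂_1: C_1 → C_0 is given by ∂[p,q] = [q] − [p].
The 5×10 boundary matrix has rank 4 and Smith normal form diag(1,1,1,1).

Boundary ∂_2: C_2 → C_1 acts by ∂[p,q,r] = [q,r] − [p,r] + [p,q]. For instance
  ∂ABD = BD − AD + AB,
  ∂BDF = DF − BF + BD.
As a 10×10 matrix over Z this has rank 6, with invariant factors (1,1,1,1,1,1).

The boundary map ∂_3: C_3 → C_2 sends each 3-simplex σ to the alternating sum Σ_i (−1)^i (σ with its i-th vertex removed). For instance
  ∂BDEF = DEF − BEF + BDF − BDE,
  ∂ADEF = DEF − AEF + ADF − ADE.
This gives a 10×5 integer matrix of rank 4; reducing to Smith normal form yields diagonal entries (1,1,1,1).

Now H_k = ker ∂_k / im ∂_{k+1}, so:

  H_0: rank C_0 − rank ∂_1 = 5 − 4 = 1, and the invariant factors of ∂_1 are all 1, so H_0 ≅ Z.
  H_1: rank ker ∂_1 − rank ∂_2 = (10 − 4) − 6 = 0, and the invariant factors of ∂_2 are all 1, so H_1 ≅ 0.
  H_2: rank ker ∂_2 − rank ∂_3 = (10 − 6) − 4 = 0, and the invariant factors of ∂_3 are all 1, so H_2 ≅ 0.
  H_3: rank ker ∂_3 − rank ∂_4 = (5 − 4) − 0 = 1, and there is no ∂_4, so H_3 ≅ Z.

As a check, the Euler characteristic is 5 − 10 + 10 − 5 = 0, which agrees with 1 − 0 + 0 − 1 = 0.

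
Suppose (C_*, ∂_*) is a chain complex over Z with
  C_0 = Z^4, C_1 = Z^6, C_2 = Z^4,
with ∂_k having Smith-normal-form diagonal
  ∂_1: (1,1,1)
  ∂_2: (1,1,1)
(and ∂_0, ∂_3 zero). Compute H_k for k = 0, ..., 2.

H_0: b_0 = 4 − 0 − 3 = 1; torsion from ∂_1 factors > 1: none. So H_0 ≅ Z.
H_1: b_1 = 6 − 3 − 3 = 0; torsion from ∂_2 factors > 1: none. So H_1 ≅ 0.
H_2: b_2 = 4 − 3 − 0 = 1; torsion from ∂_3 factors > 1: none. So H_2 ≅ Z.

H_0 ≅ Z,  H_1 = 0,  H_2 ≅ Z.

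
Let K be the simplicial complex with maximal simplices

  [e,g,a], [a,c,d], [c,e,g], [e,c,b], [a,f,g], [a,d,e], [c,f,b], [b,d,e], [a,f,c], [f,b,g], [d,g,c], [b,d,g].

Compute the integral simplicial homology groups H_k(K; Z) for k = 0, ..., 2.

H_0 = Z,  H_1 = Z/2,  H_2 = 0.

We work with the vertex ordering a < b < c < d < e < f < g. The simplices of K, each written with vertices in increasing order, are:

  0-simplices (7): a, b, c, d, e, f, g
  1-simplices (18): ac, ad, ae, af, ag, bc, bd, be, bf, bg, cd, ce, cf, cg, de, dg, eg, fg
  2-simplices (12): acd, acf, ade, aeg, afg, bce, bcf, bde, bdg, bfg, cdg, ceg

so the chain groups are C_0 ≅ Z^7, C_1 ≅ Z^18, C_2 ≅ Z^12.

∂_1: C_1 → C_0 sends each edge [p,q] (with p < q) to q − p.
The resulting 7×18 matrix has rank 6, and its Smith normal form has invariant factors (1,1,1,1,1,1).

∂_2: C_2 → C_1 acts by ∂[p,q,r] = [q,r] − [p,r] + [p,q]. For instance
  ∂bfg = fg − bg + bf,
  ∂ade = de − ae + ad.
The resulting 18×12 matrix has rank 12, and its Smith normal form has invariant factors (1,1,1,1,1,1,1,1,1,1,1,2).

Now H_k = ker ∂_k / im ∂_{k+1}, so:

  H_0: rank C_0 − rank ∂_1 = 7 − 6 = 1, and the invariant factors of ∂_1 are all 1, so H_0 = Z.
  H_1: rank ker ∂_1 − rank ∂_2 = (18 − 6) − 12 = 0, and ∂_2 has invariant factor 2 > 1, so H_1 = Z/2.
  H_2: rank ker ∂_2 − rank ∂_3 = (12 − 12) − 0 = 0, and there is no ∂_3, so H_2 = 0.

As a check, the Euler characteristic is 7 − 18 + 12 = 1, which agrees with 1 − 0 + 0 = 1.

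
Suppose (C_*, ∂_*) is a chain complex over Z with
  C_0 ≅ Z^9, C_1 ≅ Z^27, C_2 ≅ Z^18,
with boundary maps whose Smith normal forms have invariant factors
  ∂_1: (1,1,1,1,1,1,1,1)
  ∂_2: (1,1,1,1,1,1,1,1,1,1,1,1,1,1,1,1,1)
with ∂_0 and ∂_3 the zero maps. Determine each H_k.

H_0 ≅ Z,  H_1 ≅ Z^2,  H_2 ≅ Z.

H_0: b_0 = 9 − 0 − 8 = 1; torsion from ∂_1 factors > 1: none. So H_0 ≅ Z.
H_1: b_1 = 27 − 8 − 17 = 2; torsion from ∂_2 factors > 1: none. So H_1 ≅ Z^2.
H_2: b_2 = 18 − 17 − 0 = 1; torsion from ∂_3 factors > 1: none. So H_2 ≅ Z.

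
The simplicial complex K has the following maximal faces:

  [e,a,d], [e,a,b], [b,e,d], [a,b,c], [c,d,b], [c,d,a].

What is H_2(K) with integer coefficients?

H_2 = Z.

Fix the vertex order a < b < c < d < e and write every simplex with vertices in increasing order. Then dim K = 2 and the simplices of K are:

  0-simplices (5): a, b, c, d, e
  1-simplices (9): ab, ac, ad, ae, bc, bd, be, cd, de
  2-simplices (6): abc, abe, acd, ade, bcd, bde

Hence C_0 ≅ Z^5, C_1 ≅ Z^9, C_2 ≅ Z^6.

The boundary map ∂_1: C_1 → C_0 sends each edge [p,q] (with p < q) to q − p.
This gives a 5×9 integer matrix of rank 4; reducing to Smith normal form yields diagonal entries (1,1,1,1).

∂_2: C_2 → C_1 sends each 2-simplex [p,q,r] to [q,r] − [p,r] + [p,q]. For instance
  ∂abc = bc − ac + ab,
  ∂abe = be − ae + ab.
The 9×6 boundary matrix has rank 5 and Smith normal form diag(1,1,1,1,1).

Reading off H_k = ker ∂_k / im ∂_{k+1}:

  H_2: rank ker ∂_2 − rank ∂_3 = (6 − 5) − 0 = 1, and there is no ∂_3, so H_2 ≅ Z.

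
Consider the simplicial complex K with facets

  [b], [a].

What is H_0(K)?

Fix the vertex order a < b and write every simplex with vertices in increasing order. Then dim K = 0 and the simplices of K are:

  0-simplices (2): a, b

Hence C_0 ≅ Z^2.

From H_k ≅ ker(∂_k) / im(∂_{k+1}) we obtain:

  H_0: rank C_0 − rank ∂_1 = 2 − 0 = 2, and there is no ∂_1, so H_0 = Z^2.

(K is a triangulation of a set of 2 points.)

H_0 ≅ Z^2.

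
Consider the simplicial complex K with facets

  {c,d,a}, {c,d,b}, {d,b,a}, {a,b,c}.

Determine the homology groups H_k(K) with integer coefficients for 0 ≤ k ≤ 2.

H_0 ≅ Z,  H_1 = 0,  H_2 ≅ Z.

Fix the vertex order a < b < c < d and write every simplex with vertices in increasing order. Then dim K = 2 and the simplices of K are:

  0-simplices (4): a, b, c, d
  1-simplices (6): ab, ac, ad, bc, bd, cd
  2-simplices (4): abc, abd, acd, bcd

Hence C_0 ≅ Z^4, C_1 ≅ Z^6, C_2 ≅ Z^4.

∂_1: C_1 → C_0 maps an edge to its endpoints' difference, ∂[p,q] = q − p. For instance
  ∂ad = d − a.
The 4×6 boundary matrix has rank 3 and Smith normal form diag(1,1,1).

The boundary map ∂_2: C_2 → C_1 maps a triangle to the signed sum of its edges. For instance
  ∂acd = cd − ad + ac,
  ∂abc = bc − ac + ab.
As a 6×4 matrix over Z this has rank 3, with invariant factors (1,1,1).

Computing H_k = (kernel of ∂_k) / (image of ∂_{k+1}):

  H_0: rank C_0 − rank ∂_1 = 4 − 3 = 1, and the invariant factors of ∂_1 are all 1, so H_0 = Z.
  H_1: rank ker ∂_1 − rank ∂_2 = (6 − 3) − 3 = 0, and the invariant factors of ∂_2 are all 1, so H_1 = 0.
  H_2: rank ker ∂_2 − rank ∂_3 = (4 − 3) − 0 = 1, and there is no ∂_3, so H_2 = Z.

As a check, the Euler characteristic is 4 − 6 + 4 = 2, which agrees with 1 − 0 + 1 = 2.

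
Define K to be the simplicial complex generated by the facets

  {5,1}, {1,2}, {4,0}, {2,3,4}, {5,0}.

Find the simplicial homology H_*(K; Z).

H_0 ≅ Z,  H_1 ≅ Z,  H_2 = 0.

We work with the vertex ordering 0 < 1 < 2 < 3 < 4 < 5. The simplices of K, each written with vertices in increasing order, are:

  0-simplices (6): [0], [1], [2], [3], [4], [5]
  1-simplices (7): [0,4], [0,5], [1,2], [1,5], [2,3], [2,4], [3,4]
  2-simplices (1): [2,3,4]

giving chain groups C_0 ≅ Z^6, C_1 ≅ Z^7, C_2 ≅ Z^1.

∂_1: C_1 → C_0 is given by ∂[p,q] = [q] − [p]. For instance
  ∂[2,4] = [4] − [2].
The 6×7 boundary matrix has rank 5 and Smith normal form diag(1,1,1,1,1).

∂_2: C_2 → C_1 maps a triangle to the signed sum of its edges. For instance
  ∂[2,3,4] = [3,4] − [2,4] + [2,3].
As a 7×1 matrix over Z this has rank 1, with invariant factors (1).

Computing H_k = (kernel of ∂_k) / (image of ∂_{k+1}):

  H_0: rank C_0 − rank ∂_1 = 6 − 5 = 1, and the invariant factors of ∂_1 are all 1, so H_0 = Z.
  H_1: rank ker ∂_1 − rank ∂_2 = (7 − 5) − 1 = 1, and the invariant factors of ∂_2 are all 1, so H_1 = Z.
  H_2: rank ker ∂_2 − rank ∂_3 = (1 − 1) − 0 = 0, and there is no ∂_3, so H_2 = 0.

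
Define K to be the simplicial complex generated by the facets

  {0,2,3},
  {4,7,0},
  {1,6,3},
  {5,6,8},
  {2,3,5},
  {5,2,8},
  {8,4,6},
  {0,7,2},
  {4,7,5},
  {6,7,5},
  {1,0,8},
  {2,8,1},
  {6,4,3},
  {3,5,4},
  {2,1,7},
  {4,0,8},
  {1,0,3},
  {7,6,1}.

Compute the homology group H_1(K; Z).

Take the total order 0 < 1 < 2 < 3 < 4 < 5 < 6 < 7 < 8 on the vertex set. Then K (dimension 2) consists of the simplices:

  0-simplices (9): [0], [1], [2], [3], [4], [5], [6], [7], [8]
  1-simplices (27): (27 of them)
  2-simplices (18): [0,1,3], [0,1,8], [0,2,3], [0,2,7], [0,4,7], [0,4,8], [1,2,7], [1,2,8], [1,3,6], [1,6,7], [2,3,5], [2,5,8], [3,4,5], [3,4,6], [4,5,7], [4,6,8], [5,6,7], [5,6,8]

giving chain groups C_0 ≅ Z^9, C_1 ≅ Z^27, C_2 ≅ Z^18.

Boundary ∂_1: C_1 → C_0 sends each edge [p,q] (with p < q) to q − p.
The 9×27 boundary matrix has rank 8 and Smith normal form diag(1,1,1,1,1,1,1,1).

∂_2: C_2 → C_1 maps a triangle to the signed sum of its edges. For instance
  ∂[3,4,5] = [4,5] − [3,5] + [3,4],
  ∂[3,4,6] = [4,6] − [3,6] + [3,4].
The resulting 27×18 matrix has rank 18, and its Smith normal form has invariant factors (1,1,1,1,1,1,1,1,1,1,1,1,1,1,1,1,1,2).

From H_k ≅ ker(∂_k) / im(∂_{k+1}) we obtain:

  H_1: rank ker ∂_1 − rank ∂_2 = (27 − 8) − 18 = 1, and ∂_2 has invariant factor 2 > 1, so H_1 = Z ⊕ Z/2Z.

(K is a triangulation of the Klein bottle.)

H_1 = Z ⊕ Z/2Z.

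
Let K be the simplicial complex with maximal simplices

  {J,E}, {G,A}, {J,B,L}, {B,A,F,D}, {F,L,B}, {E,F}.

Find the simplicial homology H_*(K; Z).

H_0 ≅ Z,  H_1 ≅ Z,  H_2 = 0,  H_3 = 0.

Fix the vertex order A < B < D < E < F < G < J < L and write every simplex with vertices in increasing order. Then dim K = 3 and the simplices of K are:

  0-simplices (8): A, B, D, E, F, G, J, L
  1-simplices (13): AB, AD, AF, AG, BD, BF, BJ, BL, DF, EF, EJ, FL, JL
  2-simplices (6): ABD, ABF, ADF, BDF, BFL, BJL
  3-simplices (1): ABDF

Hence C_0 ≅ Z^8, C_1 ≅ Z^13, C_2 ≅ Z^6, C_3 ≅ Z^1.

The boundary map ∂_1: C_1 → C_0 is given by ∂[p,q] = [q] − [p]. For instance
  ∂AG = G − A.
This gives a 8×13 integer matrix of rank 7; reducing to Smith normal form yields diagonal entries (1,1,1,1,1,1,1).

The boundary map ∂_2: C_2 → C_1 maps a triangle to the signed sum of its edges. For instance
  ∂BFL = FL − BL + BF,
  ∂ABF = BF − AF + AB.
The 13×6 boundary matrix has rank 5 and Smith normal form diag(1,1,1,1,1).

The boundary map ∂_3: C_3 → C_2 sends each 3-simplex σ to the alternating sum Σ_i (−1)^i (σ with its i-th vertex removed). For instance
  ∂ABDF = BDF − ADF + ABF − ABD.
As a 6×1 matrix over Z this has rank 1, with invariant factors (1).

Now H_k = ker ∂_k / im ∂_{k+1}, so:

  H_0: rank C_0 − rank ∂_1 = 8 − 7 = 1, and the invariant factors of ∂_1 are all 1, so H_0 = Z.
  H_1: rank ker ∂_1 − rank ∂_2 = (13 − 7) − 5 = 1, and the invariant factors of ∂_2 are all 1, so H_1 = Z.
  H_2: rank ker ∂_2 − rank ∂_3 = (6 − 5) − 1 = 0, and the invariant factors of ∂_3 are all 1, so H_2 = 0.
  H_3: rank ker ∂_3 − rank ∂_4 = (1 − 1) − 0 = 0, and there is no ∂_4, so H_3 = 0.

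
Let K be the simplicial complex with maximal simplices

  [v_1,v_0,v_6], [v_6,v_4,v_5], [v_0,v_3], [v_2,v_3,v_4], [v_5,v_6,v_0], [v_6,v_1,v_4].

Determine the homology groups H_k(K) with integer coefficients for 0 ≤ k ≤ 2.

H_0 = Z,  H_1 = Z,  H_2 = 0.

We work with the vertex ordering v_0 < v_1 < v_2 < v_3 < v_4 < v_5 < v_6. The simplices of K, each written with vertices in increasing order, are:

  0-simplices (7): [v_0], [v_1], [v_2], [v_3], [v_4], [v_5], [v_6]
  1-simplices (12): [v_0,v_1], [v_0,v_3], [v_0,v_5], [v_0,v_6], [v_1,v_4], [v_1,v_6], [v_2,v_3], [v_2,v_4], [v_3,v_4], [v_4,v_5], [v_4,v_6], [v_5,v_6]
  2-simplices (5): [v_0,v_1,v_6], [v_0,v_5,v_6], [v_1,v_4,v_6], [v_2,v_3,v_4], [v_4,v_5,v_6]

so the chain groups are C_0 ≅ Z^7, C_1 ≅ Z^12, C_2 ≅ Z^5.

The boundary map ∂_1: C_1 → C_0 sends each edge [p,q] (with p < q) to q − p.
The resulting 7×12 matrix has rank 6, and its Smith normal form has invariant factors (1,1,1,1,1,1).

Boundary ∂_2: C_2 → C_1 acts by ∂[p,q,r] = [q,r] − [p,r] + [p,q]. For instance
  ∂[v_2,v_3,v_4] = [v_3,v_4] − [v_2,v_4] + [v_2,v_3],
  ∂[v_1,v_4,v_6] = [v_4,v_6] − [v_1,v_6] + [v_1,v_4].
As a 12×5 matrix over Z this has rank 5, with invariant factors (1,1,1,1,1).

Reading off H_k = ker ∂_k / im ∂_{k+1}:

  H_0: rank C_0 − rank ∂_1 = 7 − 6 = 1, and the invariant factors of ∂_1 are all 1, so H_0 = Z.
  H_1: rank ker ∂_1 − rank ∂_2 = (12 − 6) − 5 = 1, and the invariant factors of ∂_2 are all 1, so H_1 = Z.
  H_2: rank ker ∂_2 − rank ∂_3 = (5 − 5) − 0 = 0, and there is no ∂_3, so H_2 = 0.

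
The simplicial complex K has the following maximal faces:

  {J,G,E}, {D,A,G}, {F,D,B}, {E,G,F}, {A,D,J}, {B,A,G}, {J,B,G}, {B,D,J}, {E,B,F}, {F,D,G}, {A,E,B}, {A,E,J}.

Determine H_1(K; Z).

Order the vertices as A < B < D < E < F < G < J. Listing each simplex with vertices in this order, K has dimension 2 with simplices:

  0-simplices (7): A, B, D, E, F, G, J
  1-simplices (18): AB, AD, AE, AG, AJ, BD, BE, BF, BG, BJ, DF, DG, DJ, EF, EG, EJ, FG, GJ
  2-simplices (12): ABE, ABG, ADG, ADJ, AEJ, BDF, BDJ, BEF, BGJ, DFG, EFG, EGJ

so the chain groups are C_0 ≅ Z^7, C_1 ≅ Z^18, C_2 ≅ Z^12.

Boundary ∂_1: C_1 → C_0 is given by ∂[p,q] = [q] − [p]. For instance
  ∂AB = B − A.
As a 7×18 matrix over Z this has rank 6, with invariant factors (1,1,1,1,1,1).

∂_2: C_2 → C_1 sends each 2-simplex [p,q,r] to [q,r] − [p,r] + [p,q]. For instance
  ∂ADJ = DJ − AJ + AD,
  ∂ADG = DG − AG + AD.
This gives a 18×12 integer matrix of rank 12; reducing to Smith normal form yields diagonal entries (1,1,1,1,1,1,1,1,1,1,1,2).

From H_k ≅ ker(∂_k) / im(∂_{k+1}) we obtain:

  H_1: rank ker ∂_1 − rank ∂_2 = (18 − 6) − 12 = 0, and ∂_2 has invariant factor 2 > 1, so H_1 ≅ Z/2.

H_1 = Z/2.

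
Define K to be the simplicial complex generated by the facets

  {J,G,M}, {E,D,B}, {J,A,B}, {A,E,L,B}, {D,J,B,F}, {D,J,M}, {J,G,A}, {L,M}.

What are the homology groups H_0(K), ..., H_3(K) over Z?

H_0 = Z,  H_1 = Z,  H_2 = 0,  H_3 = 0.

Order the vertices as A < B < D < E < F < G < J < L < M. Listing each simplex with vertices in this order, K has dimension 3 with simplices:

  0-simplices (9): A, B, D, E, F, G, J, L, M
  1-simplices (20): AB, AE, AG, AJ, AL, BD, BE, BF, BJ, BL, DE, DF, DJ, DM, EL, FJ, GJ, GM, JM, LM
  2-simplices (13): ABE, ABJ, ABL, AEL, AGJ, BDE, BDF, BDJ, BEL, BFJ, DFJ, DJM, GJM
  3-simplices (2): ABEL, BDFJ

so the chain groups are C_0 ≅ Z^9, C_1 ≅ Z^20, C_2 ≅ Z^13, C_3 ≅ Z^2.

Boundary ∂_1: C_1 → C_0 is given by ∂[p,q] = [q] − [p].
This gives a 9×20 integer matrix of rank 8; reducing to Smith normal form yields diagonal entries (1,1,1,1,1,1,1,1).

Boundary ∂_2: C_2 → C_1 maps a triangle to the signed sum of its edges. For instance
  ∂DFJ = FJ − DJ + DF,
  ∂BDJ = DJ − BJ + BD.
The 20×13 boundary matrix has rank 11 and Smith normal form diag(1,1,1,1,1,1,1,1,1,1,1).

The boundary map ∂_3: C_3 → C_2 sends each 3-simplex σ to the alternating sum Σ_i (−1)^i (σ with its i-th vertex removed). For instance
  ∂ABEL = BEL − AEL + ABL − ABE,
  ∂BDFJ = DFJ − BFJ + BDJ − BDF.
The 13×2 boundary matrix has rank 2 and Smith normal form diag(1,1).

From H_k ≅ ker(∂_k) / im(∂_{k+1}) we obtain:

  H_0: rank C_0 − rank ∂_1 = 9 − 8 = 1, and the invariant factors of ∂_1 are all 1, so H_0 = Z.
  H_1: rank ker ∂_1 − rank ∂_2 = (20 − 8) − 11 = 1, and the invariant factors of ∂_2 are all 1, so H_1 = Z.
  H_2: rank ker ∂_2 − rank ∂_3 = (13 − 11) − 2 = 0, and the invariant factors of ∂_3 are all 1, so H_2 = 0.
  H_3: rank ker ∂_3 − rank ∂_4 = (2 − 2) − 0 = 0, and there is no ∂_4, so H_3 = 0.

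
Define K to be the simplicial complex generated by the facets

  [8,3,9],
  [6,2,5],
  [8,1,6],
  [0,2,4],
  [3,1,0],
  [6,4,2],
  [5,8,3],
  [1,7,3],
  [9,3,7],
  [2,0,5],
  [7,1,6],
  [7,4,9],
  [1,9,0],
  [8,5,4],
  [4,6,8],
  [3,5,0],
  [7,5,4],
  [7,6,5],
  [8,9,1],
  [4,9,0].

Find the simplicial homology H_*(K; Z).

Fix the vertex order 0 < 1 < 2 < 3 < 4 < 5 < 6 < 7 < 8 < 9 and write every simplex with vertices in increasing order. Then dim K = 2 and the simplices of K are:

  0-simplices (10): [0], [1], [2], [3], [4], [5], [6], [7], [8], [9]
  1-simplices (30): (30 of them)
  2-simplices (20): (20 of them)

Hence C_0 ≅ Z^10, C_1 ≅ Z^30, C_2 ≅ Z^20.

Boundary ∂_1: C_1 → C_0 is given by ∂[p,q] = [q] − [p].
As a 10×30 matrix over Z this has rank 9, with invariant factors (1,1,1,1,1,1,1,1,1).

Boundary ∂_2: C_2 → C_1 acts by ∂[p,q,r] = [q,r] − [p,r] + [p,q]. For instance
  ∂[1,6,8] = [6,8] − [1,8] + [1,6],
  ∂[0,4,9] = [4,9] − [0,9] + [0,4].
The resulting 30×20 matrix has rank 20, and its Smith normal form has invariant factors (1,1,1,1,1,1,1,1,1,1,1,1,1,1,1,1,1,1,1,2).

Reading off H_k = ker ∂_k / im ∂_{k+1}:

  H_0: rank C_0 − rank ∂_1 = 10 − 9 = 1, and the invariant factors of ∂_1 are all 1, so H_0 ≅ Z.
  H_1: rank ker ∂_1 − rank ∂_2 = (30 − 9) − 20 = 1, and ∂_2 has invariant factor 2 > 1, so H_1 ≅ Z ⊕ Z/2.
  H_2: rank ker ∂_2 − rank ∂_3 = (20 − 20) − 0 = 0, and there is no ∂_3, so H_2 ≅ 0.

H_0 = Z,  H_1 = Z ⊕ Z/2,  H_2 = 0.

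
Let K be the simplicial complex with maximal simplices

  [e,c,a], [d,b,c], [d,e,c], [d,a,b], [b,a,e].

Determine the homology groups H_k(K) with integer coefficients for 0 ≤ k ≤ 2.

H_0 ≅ Z,  H_1 ≅ Z,  H_2 = 0.

Fix the vertex order a < b < c < d < e and write every simplex with vertices in increasing order. Then dim K = 2 and the simplices of K are:

  0-simplices (5): a, b, c, d, e
  1-simplices (10): ab, ac, ad, ae, bc, bd, be, cd, ce, de
  2-simplices (5): abd, abe, ace, bcd, cde

so the chain groups are C_0 ≅ Z^5, C_1 ≅ Z^10, C_2 ≅ Z^5.

The boundary map ∂_1: C_1 → C_0 sends each edge [p,q] (with p < q) to q − p. For instance
  ∂bd = d − b.
The resulting 5×10 matrix has rank 4, and its Smith normal form has invariant factors (1,1,1,1).

Boundary ∂_2: C_2 → C_1 acts by ∂[p,q,r] = [q,r] − [p,r] + [p,q]. For instance
  ∂ace = ce − ae + ac,
  ∂bcd = cd − bd + bc.
This gives a 10×5 integer matrix of rank 5; reducing to Smith normal form yields diagonal entries (1,1,1,1,1).

From H_k ≅ ker(∂_k) / im(∂_{k+1}) we obtain:

  H_0: rank C_0 − rank ∂_1 = 5 − 4 = 1, and the invariant factors of ∂_1 are all 1, so H_0 = Z.
  H_1: rank ker ∂_1 − rank ∂_2 = (10 − 4) − 5 = 1, and the invariant factors of ∂_2 are all 1, so H_1 = Z.
  H_2: rank ker ∂_2 − rank ∂_3 = (5 − 5) − 0 = 0, and there is no ∂_3, so H_2 = 0.

As a check, the Euler characteristic is 5 − 10 + 5 = 0, which agrees with 1 − 1 + 0 = 0.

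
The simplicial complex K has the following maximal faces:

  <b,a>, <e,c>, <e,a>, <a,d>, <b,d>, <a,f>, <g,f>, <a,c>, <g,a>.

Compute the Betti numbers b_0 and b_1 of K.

b_0 = 1, b_1 = 3.

We work with the vertex ordering a < b < c < d < e < f < g. The simplices of K, each written with vertices in increasing order, are:

  0-simplices (7): a, b, c, d, e, f, g
  1-simplices (9): ab, ac, ad, ae, af, ag, bd, ce, fg

Hence C_0 ≅ Z^7, C_1 ≅ Z^9.

∂_1: C_1 → C_0 maps an edge to its endpoints' difference, ∂[p,q] = q − p. For instance
  ∂fg = g − f.
The 7×9 boundary matrix has rank 6 and Smith normal form diag(1,1,1,1,1,1).

From H_k ≅ ker(∂_k) / im(∂_{k+1}) we obtain:

  H_0: rank C_0 − rank ∂_1 = 7 − 6 = 1, and the invariant factors of ∂_1 are all 1, so H_0 ≅ Z.
  H_1: rank ker ∂_1 − rank ∂_2 = (9 − 6) − 0 = 3, and there is no ∂_2, so H_1 ≅ Z^3.

Hence the Betti numbers are b_0 = 1, b_1 = 3.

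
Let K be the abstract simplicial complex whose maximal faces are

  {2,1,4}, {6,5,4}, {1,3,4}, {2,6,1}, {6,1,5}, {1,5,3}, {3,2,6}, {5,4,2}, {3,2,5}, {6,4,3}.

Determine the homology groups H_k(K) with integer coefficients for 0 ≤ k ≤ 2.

Fix the vertex order 1 < 2 < 3 < 4 < 5 < 6 and write every simplex with vertices in increasing order. Then dim K = 2 and the simplices of K are:

  0-simplices (6): [1], [2], [3], [4], [5], [6]
  1-simplices (15): [1,2], [1,3], [1,4], [1,5], [1,6], [2,3], [2,4], [2,5], [2,6], [3,4], [3,5], [3,6], [4,5], [4,6], [5,6]
  2-simplices (10): [1,2,4], [1,2,6], [1,3,4], [1,3,5], [1,5,6], [2,3,5], [2,3,6], [2,4,5], [3,4,6], [4,5,6]

Hence C_0 ≅ Z^6, C_1 ≅ Z^15, C_2 ≅ Z^10.

Boundary ∂_1: C_1 → C_0 maps an edge to its endpoints' difference, ∂[p,q] = q − p. For instance
  ∂[1,2] = [2] − [1].
The resulting 6×15 matrix has rank 5, and its Smith normal form has invariant factors (1,1,1,1,1).

∂_2: C_2 → C_1 acts by ∂[p,q,r] = [q,r] − [p,r] + [p,q]. For instance
  ∂[1,2,4] = [2,4] − [1,4] + [1,2],
  ∂[4,5,6] = [5,6] − [4,6] + [4,5].
The 15×10 boundary matrix has rank 10 and Smith normal form diag(1,1,1,1,1,1,1,1,1,2).

From H_k ≅ ker(∂_k) / im(∂_{k+1}) we obtain:

  H_0: rank C_0 − rank ∂_1 = 6 − 5 = 1, and the invariant factors of ∂_1 are all 1, so H_0 ≅ Z.
  H_1: rank ker ∂_1 − rank ∂_2 = (15 − 5) − 10 = 0, and ∂_2 has invariant factor 2 > 1, so H_1 ≅ Z_2.
  H_2: rank ker ∂_2 − rank ∂_3 = (10 − 10) − 0 = 0, and there is no ∂_3, so H_2 ≅ 0.

H_0 = Z,  H_1 = Z_2,  H_2 = 0.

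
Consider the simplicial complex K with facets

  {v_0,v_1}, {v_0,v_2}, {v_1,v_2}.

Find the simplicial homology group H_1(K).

H_1 = Z.

Order the vertices as v_0 < v_1 < v_2. Listing each simplex with vertices in this order, K has dimension 1 with simplices:

  0-simplices (3): [v_0], [v_1], [v_2]
  1-simplices (3): [v_0,v_1], [v_0,v_2], [v_1,v_2]

giving chain groups C_0 ≅ Z^3, C_1 ≅ Z^3.

∂_1: C_1 → C_0 maps an edge to its endpoints' difference, ∂[p,q] = q − p. For instance
  ∂[v_0,v_1] = [v_1] − [v_0].
As a 3×3 matrix over Z this has rank 2, with invariant factors (1,1).

From H_k ≅ ker(∂_k) / im(∂_{k+1}) we obtain:

  H_1: rank ker ∂_1 − rank ∂_2 = (3 − 2) − 0 = 1, and there is no ∂_2, so H_1 ≅ Z.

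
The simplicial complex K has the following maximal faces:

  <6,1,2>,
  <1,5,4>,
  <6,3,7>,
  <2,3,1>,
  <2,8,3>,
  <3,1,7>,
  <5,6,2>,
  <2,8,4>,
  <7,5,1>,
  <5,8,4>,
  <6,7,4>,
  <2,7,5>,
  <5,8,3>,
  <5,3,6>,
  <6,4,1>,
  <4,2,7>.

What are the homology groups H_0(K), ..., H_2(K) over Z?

H_0 = Z,  H_1 = Z^2,  H_2 = Z.

We work with the vertex ordering 1 < 2 < 3 < 4 < 5 < 6 < 7 < 8. The simplices of K, each written with vertices in increasing order, are:

  0-simplices (8): [1], [2], [3], [4], [5], [6], [7], [8]
  1-simplices (24): (24 of them)
  2-simplices (16): [1,2,3], [1,2,6], [1,3,7], [1,4,5], [1,4,6], [1,5,7], [2,3,8], [2,4,7], [2,4,8], [2,5,6], [2,5,7], [3,5,6], [3,5,8], [3,6,7], [4,5,8], [4,6,7]

so the chain groups are C_0 ≅ Z^8, C_1 ≅ Z^24, C_2 ≅ Z^16.

The boundary map ∂_1: C_1 → C_0 maps an edge to its endpoints' difference, ∂[p,q] = q − p. For instance
  ∂[5,8] = [8] − [5].
As a 8×24 matrix over Z this has rank 7, with invariant factors (1,1,1,1,1,1,1).

Boundary ∂_2: C_2 → C_1 acts by ∂[p,q,r] = [q,r] − [p,r] + [p,q]. For instance
  ∂[1,2,3] = [2,3] − [1,3] + [1,2],
  ∂[1,5,7] = [5,7] − [1,7] + [1,5].
This gives a 24×16 integer matrix of rank 15; reducing to Smith normal form yields diagonal entries (1,1,1,1,1,1,1,1,1,1,1,1,1,1,1).

Computing H_k = (kernel of ∂_k) / (image of ∂_{k+1}):

  H_0: rank C_0 − rank ∂_1 = 8 − 7 = 1, and the invariant factors of ∂_1 are all 1, so H_0 ≅ Z.
  H_1: rank ker ∂_1 − rank ∂_2 = (24 − 7) − 15 = 2, and the invariant factors of ∂_2 are all 1, so H_1 ≅ Z^2.
  H_2: rank ker ∂_2 − rank ∂_3 = (16 − 15) − 0 = 1, and there is no ∂_3, so H_2 ≅ Z.

(K is a triangulation of the torus T^2.)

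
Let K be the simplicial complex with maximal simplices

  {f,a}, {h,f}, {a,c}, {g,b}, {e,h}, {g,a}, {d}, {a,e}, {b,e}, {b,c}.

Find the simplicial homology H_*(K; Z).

H_0 ≅ Z^2,  H_1 ≅ Z^3.

Take the total order a < b < c < d < e < f < g < h on the vertex set. Then K (dimension 1) consists of the simplices:

  0-simplices (8): a, b, c, d, e, f, g, h
  1-simplices (9): ac, ae, af, ag, bc, be, bg, eh, fh

so the chain groups are C_0 ≅ Z^8, C_1 ≅ Z^9.

∂_1: C_1 → C_0 sends each edge [p,q] (with p < q) to q − p. For instance
  ∂bc = c − b.
As a 8×9 matrix over Z this has rank 6, with invariant factors (1,1,1,1,1,1).

Computing H_k = (kernel of ∂_k) / (image of ∂_{k+1}):

  H_0: rank C_0 − rank ∂_1 = 8 − 6 = 2, and the invariant factors of ∂_1 are all 1, so H_0 ≅ Z^2.
  H_1: rank ker ∂_1 − rank ∂_2 = (9 − 6) − 0 = 3, and there is no ∂_2, so H_1 ≅ Z^3.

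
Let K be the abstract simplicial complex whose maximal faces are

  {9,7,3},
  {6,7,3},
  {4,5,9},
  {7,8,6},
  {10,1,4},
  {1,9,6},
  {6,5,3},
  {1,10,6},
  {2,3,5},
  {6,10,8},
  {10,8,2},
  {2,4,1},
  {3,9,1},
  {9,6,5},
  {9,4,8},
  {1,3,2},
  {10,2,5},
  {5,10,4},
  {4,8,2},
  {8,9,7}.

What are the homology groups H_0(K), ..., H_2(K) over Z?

H_0 ≅ Z,  H_1 ≅ Z ⊕ Z/2Z,  H_2 = 0.

K has 10 vertices, 30 edges, 20 triangles.
rank ∂_0 = 0, rank ∂_1 = 9 ⇒ b_0 = 10 − 0 − 9 = 1; all invariant factors of ∂_1 are 1 so no torsion. So H_0 ≅ Z.
rank ∂_1 = 9, rank ∂_2 = 20 ⇒ b_1 = 30 − 9 − 20 = 1; ∂_2 has invariant factor(s) [2] giving torsion. So H_1 ≅ Z ⊕ Z/2Z.
rank ∂_2 = 20, rank ∂_3 = 0 ⇒ b_2 = 20 − 20 − 0 = 0. So H_2 ≅ 0.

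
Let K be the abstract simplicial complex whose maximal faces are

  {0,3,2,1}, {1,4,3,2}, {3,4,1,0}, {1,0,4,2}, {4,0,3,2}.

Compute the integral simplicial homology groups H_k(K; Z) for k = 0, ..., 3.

H_0 ≅ Z,  H_1 = 0,  H_2 = 0,  H_3 ≅ Z.

Take the total order 0 < 1 < 2 < 3 < 4 on the vertex set. Then K (dimension 3) consists of the simplices:

  0-simplices (5): [0], [1], [2], [3], [4]
  1-simplices (10): [0,1], [0,2], [0,3], [0,4], [1,2], [1,3], [1,4], [2,3], [2,4], [3,4]
  2-simplices (10): [0,1,2], [0,1,3], [0,1,4], [0,2,3], [0,2,4], [0,3,4], [1,2,3], [1,2,4], [1,3,4], [2,3,4]
  3-simplices (5): [0,1,2,3], [0,1,2,4], [0,1,3,4], [0,2,3,4], [1,2,3,4]

Hence C_0 ≅ Z^5, C_1 ≅ Z^10, C_2 ≅ Z^10, C_3 ≅ Z^5.

Boundary ∂_1: C_1 → C_0 maps an edge to its endpoints' difference, ∂[p,q] = q − p. For instance
  ∂[0,4] = [4] − [0].
As a 5×10 matrix over Z this has rank 4, with invariant factors (1,1,1,1).

The boundary map ∂_2: C_2 → C_1 maps a triangle to the signed sum of its edges. For instance
  ∂[0,3,4] = [3,4] − [0,4] + [0,3],
  ∂[1,2,4] = [2,4] − [1,4] + [1,2].
As a 10×10 matrix over Z this has rank 6, with invariant factors (1,1,1,1,1,1).

∂_3: C_3 → C_2 sends each 3-simplex σ to the alternating sum Σ_i (−1)^i (σ with its i-th vertex removed). For instance
  ∂[0,2,3,4] = [2,3,4] − [0,3,4] + [0,2,4] − [0,2,3],
  ∂[0,1,2,4] = [1,2,4] − [0,2,4] + [0,1,4] − [0,1,2].
This gives a 10×5 integer matrix of rank 4; reducing to Smith normal form yields diagonal entries (1,1,1,1).

Computing H_k = (kernel of ∂_k) / (image of ∂_{k+1}):

  H_0: rank C_0 − rank ∂_1 = 5 − 4 = 1, and the invariant factors of ∂_1 are all 1, so H_0 = Z.
  H_1: rank ker ∂_1 − rank ∂_2 = (10 − 4) − 6 = 0, and the invariant factors of ∂_2 are all 1, so H_1 = 0.
  H_2: rank ker ∂_2 − rank ∂_3 = (10 − 6) − 4 = 0, and the invariant factors of ∂_3 are all 1, so H_2 = 0.
  H_3: rank ker ∂_3 − rank ∂_4 = (5 − 4) − 0 = 1, and there is no ∂_4, so H_3 = Z.

As a check, the Euler characteristic is 5 − 10 + 10 − 5 = 0, which agrees with 1 − 0 + 0 − 1 = 0.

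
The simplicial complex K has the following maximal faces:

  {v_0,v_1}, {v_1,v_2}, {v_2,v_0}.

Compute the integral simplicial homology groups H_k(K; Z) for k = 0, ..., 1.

We work with the vertex ordering v_0 < v_1 < v_2. The simplices of K, each written with vertices in increasing order, are:

  0-simplices (3): [v_0], [v_1], [v_2]
  1-simplices (3): [v_0,v_1], [v_0,v_2], [v_1,v_2]

Hence C_0 ≅ Z^3, C_1 ≅ Z^3.

The boundary map ∂_1: C_1 → C_0 maps an edge to its endpoints' difference, ∂[p,q] = q − p.
As a 3×3 matrix over Z this has rank 2, with invariant factors (1,1).

Reading off H_k = ker ∂_k / im ∂_{k+1}:

  H_0: rank C_0 − rank ∂_1 = 3 − 2 = 1, and the invariant factors of ∂_1 are all 1, so H_0 = Z.
  H_1: rank ker ∂_1 − rank ∂_2 = (3 − 2) − 0 = 1, and there is no ∂_2, so H_1 = Z.

(K is a triangulation of the circle S^1.)

H_0 ≅ Z,  H_1 ≅ Z.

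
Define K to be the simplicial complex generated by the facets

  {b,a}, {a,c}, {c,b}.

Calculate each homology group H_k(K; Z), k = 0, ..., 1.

H_0 = Z,  H_1 = Z.

Fix the vertex order a < b < c and write every simplex with vertices in increasing order. Then dim K = 1 and the simplices of K are:

  0-simplices (3): a, b, c
  1-simplices (3): ab, ac, bc

so the chain groups are C_0 ≅ Z^3, C_1 ≅ Z^3.

The boundary map ∂_1: C_1 → C_0 maps an edge to its endpoints' difference, ∂[p,q] = q − p.
The 3×3 boundary matrix has rank 2 and Smith normal form diag(1,1).

From H_k ≅ ker(∂_k) / im(∂_{k+1}) we obtain:

  H_0: rank C_0 − rank ∂_1 = 3 − 2 = 1, and the invariant factors of ∂_1 are all 1, so H_0 ≅ Z.
  H_1: rank ker ∂_1 − rank ∂_2 = (3 − 2) − 0 = 1, and there is no ∂_2, so H_1 ≅ Z.

As a check, the Euler characteristic is 3 − 3 = 0, which agrees with 1 − 1 = 0.
(K is a triangulation of the circle S^1.)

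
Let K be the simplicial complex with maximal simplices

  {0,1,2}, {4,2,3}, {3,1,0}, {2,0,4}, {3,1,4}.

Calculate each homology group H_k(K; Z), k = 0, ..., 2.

Order the vertices as 0 < 1 < 2 < 3 < 4. Listing each simplex with vertices in this order, K has dimension 2 with simplices:

  0-simplices (5): [0], [1], [2], [3], [4]
  1-simplices (10): [0,1], [0,2], [0,3], [0,4], [1,2], [1,3], [1,4], [2,3], [2,4], [3,4]
  2-simplices (5): [0,1,2], [0,1,3], [0,2,4], [1,3,4], [2,3,4]

so the chain groups are C_0 ≅ Z^5, C_1 ≅ Z^10, C_2 ≅ Z^5.

∂_1: C_1 → C_0 sends each edge [p,q] (with p < q) to q − p. For instance
  ∂[2,4] = [4] − [2].
This gives a 5×10 integer matrix of rank 4; reducing to Smith normal form yields diagonal entries (1,1,1,1).

The boundary map ∂_2: C_2 → C_1 maps a triangle to the signed sum of its edges. For instance
  ∂[2,3,4] = [3,4] − [2,4] + [2,3],
  ∂[0,2,4] = [2,4] − [0,4] + [0,2].
As a 10×5 matrix over Z this has rank 5, with invariant factors (1,1,1,1,1).

Reading off H_k = ker ∂_k / im ∂_{k+1}:

  H_0: rank C_0 − rank ∂_1 = 5 − 4 = 1, and the invariant factors of ∂_1 are all 1, so H_0 = Z.
  H_1: rank ker ∂_1 − rank ∂_2 = (10 − 4) − 5 = 1, and the invariant factors of ∂_2 are all 1, so H_1 = Z.
  H_2: rank ker ∂_2 − rank ∂_3 = (5 − 5) − 0 = 0, and there is no ∂_3, so H_2 = 0.

H_0 ≅ Z,  H_1 ≅ Z,  H_2 = 0.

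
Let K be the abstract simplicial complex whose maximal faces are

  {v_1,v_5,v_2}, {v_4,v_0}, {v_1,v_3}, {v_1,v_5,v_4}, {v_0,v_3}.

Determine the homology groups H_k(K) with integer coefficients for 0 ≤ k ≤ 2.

Order the vertices as v_0 < v_1 < v_2 < v_3 < v_4 < v_5. Listing each simplex with vertices in this order, K has dimension 2 with simplices:

  0-simplices (6): [v_0], [v_1], [v_2], [v_3], [v_4], [v_5]
  1-simplices (8): [v_0,v_3], [v_0,v_4], [v_1,v_2], [v_1,v_3], [v_1,v_4], [v_1,v_5], [v_2,v_5], [v_4,v_5]
  2-simplices (2): [v_1,v_2,v_5], [v_1,v_4,v_5]

so the chain groups are C_0 ≅ Z^6, C_1 ≅ Z^8, C_2 ≅ Z^2.

Boundary ∂_1: C_1 → C_0 is given by ∂[p,q] = [q] − [p]. For instance
  ∂[v_0,v_4] = [v_4] − [v_0].
The 6×8 boundary matrix has rank 5 and Smith normal form diag(1,1,1,1,1).

∂_2: C_2 → C_1 sends each 2-simplex [p,q,r] to [q,r] − [p,r] + [p,q]. For instance
  ∂[v_1,v_2,v_5] = [v_2,v_5] − [v_1,v_5] + [v_1,v_2],
  ∂[v_1,v_4,v_5] = [v_4,v_5] − [v_1,v_5] + [v_1,v_4].
This gives a 8×2 integer matrix of rank 2; reducing to Smith normal form yields diagonal entries (1,1).

Now H_k = ker ∂_k / im ∂_{k+1}, so:

  H_0: rank C_0 − rank ∂_1 = 6 − 5 = 1, and the invariant factors of ∂_1 are all 1, so H_0 ≅ Z.
  H_1: rank ker ∂_1 − rank ∂_2 = (8 − 5) − 2 = 1, and the invariant factors of ∂_2 are all 1, so H_1 ≅ Z.
  H_2: rank ker ∂_2 − rank ∂_3 = (2 − 2) − 0 = 0, and there is no ∂_3, so H_2 ≅ 0.

As a check, the Euler characteristic is 6 − 8 + 2 = 0, which agrees with 1 − 1 + 0 = 0.

H_0 ≅ Z,  H_1 ≅ Z,  H_2 = 0.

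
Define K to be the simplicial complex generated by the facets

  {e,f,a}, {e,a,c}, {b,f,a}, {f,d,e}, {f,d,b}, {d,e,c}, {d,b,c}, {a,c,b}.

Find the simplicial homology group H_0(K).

We work with the vertex ordering a < b < c < d < e < f. The simplices of K, each written with vertices in increasing order, are:

  0-simplices (6): a, b, c, d, e, f
  1-simplices (12): ab, ac, ae, af, bc, bd, bf, cd, ce, de, df, ef
  2-simplices (8): abc, abf, ace, aef, bcd, bdf, cde, def

so the chain groups are C_0 ≅ Z^6, C_1 ≅ Z^12, C_2 ≅ Z^8.

Boundary ∂_1: C_1 → C_0 maps an edge to its endpoints' difference, ∂[p,q] = q − p. For instance
  ∂cd = d − c.
This gives a 6×12 integer matrix of rank 5; reducing to Smith normal form yields diagonal entries (1,1,1,1,1).

The boundary map ∂_2: C_2 → C_1 acts by ∂[p,q,r] = [q,r] − [p,r] + [p,q]. For instance
  ∂bdf = df − bf + bd,
  ∂abf = bf − af + ab.
This gives a 12×8 integer matrix of rank 7; reducing to Smith normal form yields diagonal entries (1,1,1,1,1,1,1).

Reading off H_k = ker ∂_k / im ∂_{k+1}:

  H_0: rank C_0 − rank ∂_1 = 6 − 5 = 1, and the invariant factors of ∂_1 are all 1, so H_0 ≅ Z.

H_0 = Z.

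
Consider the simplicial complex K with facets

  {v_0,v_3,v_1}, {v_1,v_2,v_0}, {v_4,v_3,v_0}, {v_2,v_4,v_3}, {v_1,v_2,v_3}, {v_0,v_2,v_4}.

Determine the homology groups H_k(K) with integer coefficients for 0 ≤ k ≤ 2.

H_0 ≅ Z,  H_1 = 0,  H_2 ≅ Z.

Order the vertices as v_0 < v_1 < v_2 < v_3 < v_4. Listing each simplex with vertices in this order, K has dimension 2 with simplices:

  0-simplices (5): [v_0], [v_1], [v_2], [v_3], [v_4]
  1-simplices (9): [v_0,v_1], [v_0,v_2], [v_0,v_3], [v_0,v_4], [v_1,v_2], [v_1,v_3], [v_2,v_3], [v_2,v_4], [v_3,v_4]
  2-simplices (6): [v_0,v_1,v_2], [v_0,v_1,v_3], [v_0,v_2,v_4], [v_0,v_3,v_4], [v_1,v_2,v_3], [v_2,v_3,v_4]

giving chain groups C_0 ≅ Z^5, C_1 ≅ Z^9, C_2 ≅ Z^6.

Boundary ∂_1: C_1 → C_0 is given by ∂[p,q] = [q] − [p].
The 5×9 boundary matrix has rank 4 and Smith normal form diag(1,1,1,1).

The boundary map ∂_2: C_2 → C_1 maps a triangle to the signed sum of its edges. For instance
  ∂[v_0,v_2,v_4] = [v_2,v_4] − [v_0,v_4] + [v_0,v_2],
  ∂[v_0,v_1,v_2] = [v_1,v_2] − [v_0,v_2] + [v_0,v_1].
This gives a 9×6 integer matrix of rank 5; reducing to Smith normal form yields diagonal entries (1,1,1,1,1).

Computing H_k = (kernel of ∂_k) / (image of ∂_{k+1}):

  H_0: rank C_0 − rank ∂_1 = 5 − 4 = 1, and the invariant factors of ∂_1 are all 1, so H_0 ≅ Z.
  H_1: rank ker ∂_1 − rank ∂_2 = (9 − 4) − 5 = 0, and the invariant factors of ∂_2 are all 1, so H_1 ≅ 0.
  H_2: rank ker ∂_2 − rank ∂_3 = (6 − 5) − 0 = 1, and there is no ∂_3, so H_2 ≅ Z.

As a check, the Euler characteristic is 5 − 9 + 6 = 2, which agrees with 1 − 0 + 1 = 2.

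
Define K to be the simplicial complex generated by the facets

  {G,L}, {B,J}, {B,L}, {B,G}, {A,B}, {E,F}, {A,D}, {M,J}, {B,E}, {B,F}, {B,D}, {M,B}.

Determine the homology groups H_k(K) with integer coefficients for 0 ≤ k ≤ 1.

H_0 ≅ Z,  H_1 ≅ Z^4.

Order the vertices as A < B < D < E < F < G < J < L < M. Listing each simplex with vertices in this order, K has dimension 1 with simplices:

  0-simplices (9): A, B, D, E, F, G, J, L, M
  1-simplices (12): AB, AD, BD, BE, BF, BG, BJ, BL, BM, EF, GL, JM

Hence C_0 ≅ Z^9, C_1 ≅ Z^12.

∂_1: C_1 → C_0 maps an edge to its endpoints' difference, ∂[p,q] = q − p.
The resulting 9×12 matrix has rank 8, and its Smith normal form has invariant factors (1,1,1,1,1,1,1,1).

Now H_k = ker ∂_k / im ∂_{k+1}, so:

  H_0: rank C_0 − rank ∂_1 = 9 − 8 = 1, and the invariant factors of ∂_1 are all 1, so H_0 = Z.
  H_1: rank ker ∂_1 − rank ∂_2 = (12 − 8) − 0 = 4, and there is no ∂_2, so H_1 = Z^4.

As a check, the Euler characteristic is 9 − 12 = -3, which agrees with 1 − 4 = -3.
(K is a triangulation of a wedge of 4 circles.)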